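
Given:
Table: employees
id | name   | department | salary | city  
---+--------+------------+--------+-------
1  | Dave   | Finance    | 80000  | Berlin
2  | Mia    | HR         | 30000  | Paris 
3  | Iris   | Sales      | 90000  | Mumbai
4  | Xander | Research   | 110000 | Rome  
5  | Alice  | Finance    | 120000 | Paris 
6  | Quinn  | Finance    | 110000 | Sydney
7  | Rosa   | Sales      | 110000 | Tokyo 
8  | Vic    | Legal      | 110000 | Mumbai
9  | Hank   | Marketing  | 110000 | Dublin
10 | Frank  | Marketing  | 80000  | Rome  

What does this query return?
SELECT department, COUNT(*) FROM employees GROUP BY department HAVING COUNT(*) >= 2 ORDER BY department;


Groups with count >= 2:
  Finance: 3 -> PASS
  Marketing: 2 -> PASS
  Sales: 2 -> PASS
  HR: 1 -> filtered out
  Legal: 1 -> filtered out
  Research: 1 -> filtered out


3 groups:
Finance, 3
Marketing, 2
Sales, 2


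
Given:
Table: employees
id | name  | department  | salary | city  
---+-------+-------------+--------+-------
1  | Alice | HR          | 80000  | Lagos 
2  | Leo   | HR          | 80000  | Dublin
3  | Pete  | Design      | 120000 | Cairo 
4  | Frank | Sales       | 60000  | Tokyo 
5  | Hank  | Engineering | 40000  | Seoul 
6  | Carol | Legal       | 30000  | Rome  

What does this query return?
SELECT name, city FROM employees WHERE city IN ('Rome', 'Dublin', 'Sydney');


Filtering: city IN ('Rome', 'Dublin', 'Sydney')
Matching: 2 rows

2 rows:
Leo, Dublin
Carol, Rome


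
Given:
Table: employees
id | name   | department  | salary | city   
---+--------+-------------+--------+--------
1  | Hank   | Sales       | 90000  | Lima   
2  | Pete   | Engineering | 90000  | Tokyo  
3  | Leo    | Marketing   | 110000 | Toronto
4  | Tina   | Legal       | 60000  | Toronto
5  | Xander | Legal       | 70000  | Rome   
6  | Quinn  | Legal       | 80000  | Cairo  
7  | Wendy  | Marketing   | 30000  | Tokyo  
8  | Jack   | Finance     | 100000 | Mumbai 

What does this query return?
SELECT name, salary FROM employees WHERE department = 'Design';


Filtering: department = 'Design'
Matching rows: 0

Empty result set (0 rows)


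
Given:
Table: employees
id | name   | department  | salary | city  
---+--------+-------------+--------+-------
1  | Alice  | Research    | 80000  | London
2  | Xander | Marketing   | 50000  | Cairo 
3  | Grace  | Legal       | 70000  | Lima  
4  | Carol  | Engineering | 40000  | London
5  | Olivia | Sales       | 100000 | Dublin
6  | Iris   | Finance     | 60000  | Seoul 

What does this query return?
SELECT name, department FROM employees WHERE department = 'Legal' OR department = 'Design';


Filtering: department = 'Legal' OR 'Design'
Matching: 1 rows

1 rows:
Grace, Legal


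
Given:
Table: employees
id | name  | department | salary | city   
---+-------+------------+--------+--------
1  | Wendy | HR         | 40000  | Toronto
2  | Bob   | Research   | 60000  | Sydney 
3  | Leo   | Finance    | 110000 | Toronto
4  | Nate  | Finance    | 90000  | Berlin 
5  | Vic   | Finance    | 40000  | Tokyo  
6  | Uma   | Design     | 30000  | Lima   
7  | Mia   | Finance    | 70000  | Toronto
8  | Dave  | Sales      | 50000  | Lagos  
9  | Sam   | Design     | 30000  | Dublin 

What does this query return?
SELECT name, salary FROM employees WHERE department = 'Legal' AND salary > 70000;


Filtering: department = 'Legal' AND salary > 70000
Matching: 0 rows

Empty result set (0 rows)


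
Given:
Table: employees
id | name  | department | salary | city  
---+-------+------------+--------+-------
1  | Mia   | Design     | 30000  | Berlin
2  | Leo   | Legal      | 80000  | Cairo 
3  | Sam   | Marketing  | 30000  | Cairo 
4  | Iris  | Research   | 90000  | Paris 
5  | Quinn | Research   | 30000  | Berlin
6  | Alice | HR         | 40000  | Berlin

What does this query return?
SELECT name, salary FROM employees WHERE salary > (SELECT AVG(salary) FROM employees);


Subquery: AVG(salary) = 50000.0
Filtering: salary > 50000.0
  Leo (80000) -> MATCH
  Iris (90000) -> MATCH


2 rows:
Leo, 80000
Iris, 90000


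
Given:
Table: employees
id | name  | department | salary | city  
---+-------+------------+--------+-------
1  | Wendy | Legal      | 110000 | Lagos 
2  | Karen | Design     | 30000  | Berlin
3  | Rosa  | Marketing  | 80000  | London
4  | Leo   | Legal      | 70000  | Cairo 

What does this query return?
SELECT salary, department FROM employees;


Projecting columns: salary, department

4 rows:
110000, Legal
30000, Design
80000, Marketing
70000, Legal


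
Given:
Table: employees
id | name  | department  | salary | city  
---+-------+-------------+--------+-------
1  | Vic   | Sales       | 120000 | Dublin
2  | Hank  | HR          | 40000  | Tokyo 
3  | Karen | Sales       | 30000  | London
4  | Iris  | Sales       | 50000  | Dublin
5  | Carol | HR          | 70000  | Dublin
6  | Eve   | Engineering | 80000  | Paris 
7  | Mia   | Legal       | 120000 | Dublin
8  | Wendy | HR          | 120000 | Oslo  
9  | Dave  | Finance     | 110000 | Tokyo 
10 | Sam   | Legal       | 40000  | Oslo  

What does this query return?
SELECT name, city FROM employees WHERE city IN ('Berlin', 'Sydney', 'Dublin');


Filtering: city IN ('Berlin', 'Sydney', 'Dublin')
Matching: 4 rows

4 rows:
Vic, Dublin
Iris, Dublin
Carol, Dublin
Mia, Dublin


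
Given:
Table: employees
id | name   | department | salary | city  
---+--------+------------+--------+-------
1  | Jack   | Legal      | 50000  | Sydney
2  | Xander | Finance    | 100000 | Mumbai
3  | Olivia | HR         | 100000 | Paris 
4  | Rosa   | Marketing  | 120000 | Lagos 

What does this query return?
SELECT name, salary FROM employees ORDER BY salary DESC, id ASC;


Sorting by salary DESC, then id ASC for ties

4 rows:
Rosa, 120000
Xander, 100000
Olivia, 100000
Jack, 50000


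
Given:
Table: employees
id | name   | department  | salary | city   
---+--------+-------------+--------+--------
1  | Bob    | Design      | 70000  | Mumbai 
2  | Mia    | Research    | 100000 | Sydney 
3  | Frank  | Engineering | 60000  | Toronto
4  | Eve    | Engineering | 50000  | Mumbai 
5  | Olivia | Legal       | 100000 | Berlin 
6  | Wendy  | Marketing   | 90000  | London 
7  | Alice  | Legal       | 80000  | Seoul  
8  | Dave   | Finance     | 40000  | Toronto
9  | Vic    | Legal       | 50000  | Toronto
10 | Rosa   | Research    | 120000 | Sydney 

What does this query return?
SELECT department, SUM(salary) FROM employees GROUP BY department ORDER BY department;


Summing salary within each department:
  Design: 70000 = 70000
  Engineering: 60000 + 50000 = 110000
  Finance: 40000 = 40000
  Legal: 100000 + 80000 + 50000 = 230000
  Marketing: 90000 = 90000
  Research: 100000 + 120000 = 220000


6 groups:
Design, 70000
Engineering, 110000
Finance, 40000
Legal, 230000
Marketing, 90000
Research, 220000


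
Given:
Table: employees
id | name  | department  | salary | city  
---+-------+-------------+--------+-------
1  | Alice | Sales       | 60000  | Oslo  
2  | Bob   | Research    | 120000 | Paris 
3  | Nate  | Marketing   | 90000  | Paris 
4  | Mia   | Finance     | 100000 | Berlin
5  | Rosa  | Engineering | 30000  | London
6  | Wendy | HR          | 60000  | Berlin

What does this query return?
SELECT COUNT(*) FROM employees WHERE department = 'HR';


Counting rows where department = 'HR'
  Wendy -> MATCH


1


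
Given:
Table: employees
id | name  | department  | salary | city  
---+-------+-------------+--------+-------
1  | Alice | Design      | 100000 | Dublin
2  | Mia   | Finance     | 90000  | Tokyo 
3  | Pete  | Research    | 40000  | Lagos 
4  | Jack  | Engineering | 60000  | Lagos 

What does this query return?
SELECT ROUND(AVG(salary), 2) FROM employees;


SUM(salary) = 290000
COUNT = 4
ROUND(AVG, 2) = ROUND(290000 / 4, 2) = 72500.0

72500.0


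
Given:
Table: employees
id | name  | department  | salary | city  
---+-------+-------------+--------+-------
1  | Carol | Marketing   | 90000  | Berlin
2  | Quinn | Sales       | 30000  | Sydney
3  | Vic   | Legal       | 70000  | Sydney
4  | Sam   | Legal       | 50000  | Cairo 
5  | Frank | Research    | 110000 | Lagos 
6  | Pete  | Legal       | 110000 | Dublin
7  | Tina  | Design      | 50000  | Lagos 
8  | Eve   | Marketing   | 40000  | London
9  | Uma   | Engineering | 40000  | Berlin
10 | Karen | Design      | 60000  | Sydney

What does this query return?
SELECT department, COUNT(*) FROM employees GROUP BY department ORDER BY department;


Assigning each row to its department group:
  Carol -> Marketing
  Quinn -> Sales
  Vic -> Legal
  Sam -> Legal
  Frank -> Research
  Pete -> Legal
  Tina -> Design
  Eve -> Marketing
  Uma -> Engineering
  Karen -> Design


6 groups:
Design, 2
Engineering, 1
Legal, 3
Marketing, 2
Research, 1
Sales, 1


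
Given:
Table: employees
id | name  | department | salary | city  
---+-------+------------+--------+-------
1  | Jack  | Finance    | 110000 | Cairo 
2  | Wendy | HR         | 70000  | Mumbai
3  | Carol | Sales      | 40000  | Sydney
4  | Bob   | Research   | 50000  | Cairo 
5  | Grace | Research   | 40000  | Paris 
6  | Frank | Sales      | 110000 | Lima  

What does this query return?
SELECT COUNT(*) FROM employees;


COUNT(*) counts all rows

6


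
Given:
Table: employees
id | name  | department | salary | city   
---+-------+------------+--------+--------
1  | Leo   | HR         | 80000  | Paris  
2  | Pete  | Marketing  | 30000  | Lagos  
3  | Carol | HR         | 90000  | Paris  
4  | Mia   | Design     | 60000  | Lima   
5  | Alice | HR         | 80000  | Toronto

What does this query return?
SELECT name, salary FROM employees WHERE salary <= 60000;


Filtering: salary <= 60000
Matching: 2 rows

2 rows:
Pete, 30000
Mia, 60000


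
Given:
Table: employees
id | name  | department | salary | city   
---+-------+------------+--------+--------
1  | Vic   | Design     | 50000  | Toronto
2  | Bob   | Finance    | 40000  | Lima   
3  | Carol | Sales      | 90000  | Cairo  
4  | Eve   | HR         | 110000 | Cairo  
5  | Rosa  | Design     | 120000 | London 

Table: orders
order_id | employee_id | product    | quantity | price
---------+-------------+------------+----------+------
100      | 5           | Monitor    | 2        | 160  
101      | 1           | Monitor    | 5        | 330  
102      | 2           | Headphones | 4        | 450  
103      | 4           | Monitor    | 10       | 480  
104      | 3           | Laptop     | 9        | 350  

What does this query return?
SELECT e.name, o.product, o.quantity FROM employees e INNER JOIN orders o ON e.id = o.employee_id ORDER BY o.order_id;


Joining employees.id = orders.employee_id:
  employee Rosa (id=5) -> order Monitor
  employee Vic (id=1) -> order Monitor
  employee Bob (id=2) -> order Headphones
  employee Eve (id=4) -> order Monitor
  employee Carol (id=3) -> order Laptop


5 rows:
Rosa, Monitor, 2
Vic, Monitor, 5
Bob, Headphones, 4
Eve, Monitor, 10
Carol, Laptop, 9


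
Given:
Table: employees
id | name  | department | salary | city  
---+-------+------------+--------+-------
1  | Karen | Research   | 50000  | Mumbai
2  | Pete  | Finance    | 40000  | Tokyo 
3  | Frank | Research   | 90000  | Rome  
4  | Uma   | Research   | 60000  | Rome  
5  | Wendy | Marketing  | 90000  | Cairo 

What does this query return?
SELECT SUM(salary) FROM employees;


SUM(salary) = 50000 + 40000 + 90000 + 60000 + 90000 = 330000

330000


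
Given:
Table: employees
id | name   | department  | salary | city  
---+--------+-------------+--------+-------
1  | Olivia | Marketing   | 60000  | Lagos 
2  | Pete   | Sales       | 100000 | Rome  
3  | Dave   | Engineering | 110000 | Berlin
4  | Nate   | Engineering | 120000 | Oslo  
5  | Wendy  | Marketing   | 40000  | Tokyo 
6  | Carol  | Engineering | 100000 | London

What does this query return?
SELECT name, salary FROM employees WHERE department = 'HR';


Filtering: department = 'HR'
Matching rows: 0

Empty result set (0 rows)


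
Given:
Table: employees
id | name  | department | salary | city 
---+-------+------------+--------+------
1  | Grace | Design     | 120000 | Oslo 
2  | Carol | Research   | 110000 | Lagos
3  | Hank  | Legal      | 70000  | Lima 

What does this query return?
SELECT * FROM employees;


SELECT * returns all 3 rows with all columns

3 rows:
1, Grace, Design, 120000, Oslo
2, Carol, Research, 110000, Lagos
3, Hank, Legal, 70000, Lima


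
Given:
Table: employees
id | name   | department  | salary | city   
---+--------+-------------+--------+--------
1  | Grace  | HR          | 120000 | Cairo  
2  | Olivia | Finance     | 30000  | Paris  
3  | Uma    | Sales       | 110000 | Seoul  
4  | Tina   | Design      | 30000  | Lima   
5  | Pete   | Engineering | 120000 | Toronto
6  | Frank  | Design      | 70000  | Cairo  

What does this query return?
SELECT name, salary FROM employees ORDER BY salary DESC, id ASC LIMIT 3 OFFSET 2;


Sort by salary DESC (id ASC tiebreak), then skip 2 and take 3
Rows 3 through 5

3 rows:
Uma, 110000
Frank, 70000
Olivia, 30000


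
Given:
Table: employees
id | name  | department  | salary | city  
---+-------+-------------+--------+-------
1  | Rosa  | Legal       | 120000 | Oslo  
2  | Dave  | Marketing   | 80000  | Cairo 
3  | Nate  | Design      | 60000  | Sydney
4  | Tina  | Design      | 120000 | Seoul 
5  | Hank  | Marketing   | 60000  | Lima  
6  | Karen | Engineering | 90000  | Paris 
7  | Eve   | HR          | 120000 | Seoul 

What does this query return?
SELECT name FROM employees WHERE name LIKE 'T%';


LIKE 'T%' matches names starting with 'T'
Matching: 1

1 rows:
Tina


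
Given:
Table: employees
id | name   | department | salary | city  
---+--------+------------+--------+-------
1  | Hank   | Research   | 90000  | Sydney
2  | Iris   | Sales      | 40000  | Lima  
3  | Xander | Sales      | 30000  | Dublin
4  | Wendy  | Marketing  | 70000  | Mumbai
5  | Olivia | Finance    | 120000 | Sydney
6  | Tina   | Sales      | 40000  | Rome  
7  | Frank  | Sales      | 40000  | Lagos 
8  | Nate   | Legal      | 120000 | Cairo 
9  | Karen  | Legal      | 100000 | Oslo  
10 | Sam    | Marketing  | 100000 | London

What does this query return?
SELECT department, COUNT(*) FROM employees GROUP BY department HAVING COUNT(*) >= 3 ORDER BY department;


Groups with count >= 3:
  Sales: 4 -> PASS
  Finance: 1 -> filtered out
  Legal: 2 -> filtered out
  Marketing: 2 -> filtered out
  Research: 1 -> filtered out


1 groups:
Sales, 4


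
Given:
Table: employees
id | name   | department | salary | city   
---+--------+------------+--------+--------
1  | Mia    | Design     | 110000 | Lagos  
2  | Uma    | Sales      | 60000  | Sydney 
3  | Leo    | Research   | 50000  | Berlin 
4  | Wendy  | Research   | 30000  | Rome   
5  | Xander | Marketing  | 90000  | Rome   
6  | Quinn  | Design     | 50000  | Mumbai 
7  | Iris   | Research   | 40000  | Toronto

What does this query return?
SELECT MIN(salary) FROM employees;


Salaries: 110000, 60000, 50000, 30000, 90000, 50000, 40000
MIN = 30000

30000


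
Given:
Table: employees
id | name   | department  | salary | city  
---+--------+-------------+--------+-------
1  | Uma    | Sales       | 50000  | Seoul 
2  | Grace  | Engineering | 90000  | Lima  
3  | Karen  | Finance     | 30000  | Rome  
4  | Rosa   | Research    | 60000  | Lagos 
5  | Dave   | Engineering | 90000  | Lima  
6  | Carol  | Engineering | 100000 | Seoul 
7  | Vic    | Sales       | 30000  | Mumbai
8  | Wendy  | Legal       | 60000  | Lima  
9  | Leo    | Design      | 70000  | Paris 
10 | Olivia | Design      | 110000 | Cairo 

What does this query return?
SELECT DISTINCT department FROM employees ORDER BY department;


All 'department' values (row order): Sales, Engineering, Finance, Research, Engineering, Engineering, Sales, Legal, Design, Design
Removing duplicates leaves 6 unique value(s).

6 values:
Design
Engineering
Finance
Legal
Research
Sales


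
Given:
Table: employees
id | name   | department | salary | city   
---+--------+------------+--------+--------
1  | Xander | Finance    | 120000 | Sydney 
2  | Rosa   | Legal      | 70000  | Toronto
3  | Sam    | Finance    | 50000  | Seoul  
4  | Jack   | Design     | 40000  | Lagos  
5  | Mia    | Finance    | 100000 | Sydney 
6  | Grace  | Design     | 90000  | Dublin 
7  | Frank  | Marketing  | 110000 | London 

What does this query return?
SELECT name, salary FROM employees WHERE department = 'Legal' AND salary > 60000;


Filtering: department = 'Legal' AND salary > 60000
Matching: 1 rows

1 rows:
Rosa, 70000


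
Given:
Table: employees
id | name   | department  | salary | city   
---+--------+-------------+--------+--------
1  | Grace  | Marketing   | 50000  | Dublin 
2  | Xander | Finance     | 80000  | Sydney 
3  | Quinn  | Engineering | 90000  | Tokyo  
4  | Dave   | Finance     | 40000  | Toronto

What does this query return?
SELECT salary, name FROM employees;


Projecting columns: salary, name

4 rows:
50000, Grace
80000, Xander
90000, Quinn
40000, Dave


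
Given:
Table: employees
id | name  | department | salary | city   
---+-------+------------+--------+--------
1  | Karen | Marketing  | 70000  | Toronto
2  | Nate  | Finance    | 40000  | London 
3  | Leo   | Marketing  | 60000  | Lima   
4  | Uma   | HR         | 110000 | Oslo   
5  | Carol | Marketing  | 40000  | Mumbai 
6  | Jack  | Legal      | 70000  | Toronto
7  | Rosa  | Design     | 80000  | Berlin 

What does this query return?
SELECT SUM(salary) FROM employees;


SUM(salary) = 70000 + 40000 + 60000 + 110000 + 40000 + 70000 + 80000 = 470000

470000


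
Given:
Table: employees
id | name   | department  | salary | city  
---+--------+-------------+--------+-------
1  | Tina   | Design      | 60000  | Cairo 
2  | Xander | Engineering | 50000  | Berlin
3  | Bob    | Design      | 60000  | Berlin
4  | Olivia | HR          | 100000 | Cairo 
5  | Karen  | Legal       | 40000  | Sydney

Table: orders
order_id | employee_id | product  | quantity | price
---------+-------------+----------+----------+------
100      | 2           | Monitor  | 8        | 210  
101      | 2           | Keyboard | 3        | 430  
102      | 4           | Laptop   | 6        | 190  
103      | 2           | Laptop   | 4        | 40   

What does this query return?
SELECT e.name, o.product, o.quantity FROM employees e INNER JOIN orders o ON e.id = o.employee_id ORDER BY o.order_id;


Joining employees.id = orders.employee_id:
  employee Xander (id=2) -> order Monitor
  employee Xander (id=2) -> order Keyboard
  employee Olivia (id=4) -> order Laptop
  employee Xander (id=2) -> order Laptop


4 rows:
Xander, Monitor, 8
Xander, Keyboard, 3
Olivia, Laptop, 6
Xander, Laptop, 4


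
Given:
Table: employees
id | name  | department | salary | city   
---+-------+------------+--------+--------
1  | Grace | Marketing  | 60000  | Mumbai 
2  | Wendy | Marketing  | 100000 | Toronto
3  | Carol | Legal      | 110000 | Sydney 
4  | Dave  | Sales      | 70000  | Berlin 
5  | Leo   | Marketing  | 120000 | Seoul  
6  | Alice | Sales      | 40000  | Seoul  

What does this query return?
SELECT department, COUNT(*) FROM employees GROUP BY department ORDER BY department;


Assigning each row to its department group:
  Grace -> Marketing
  Wendy -> Marketing
  Carol -> Legal
  Dave -> Sales
  Leo -> Marketing
  Alice -> Sales


3 groups:
Legal, 1
Marketing, 3
Sales, 2


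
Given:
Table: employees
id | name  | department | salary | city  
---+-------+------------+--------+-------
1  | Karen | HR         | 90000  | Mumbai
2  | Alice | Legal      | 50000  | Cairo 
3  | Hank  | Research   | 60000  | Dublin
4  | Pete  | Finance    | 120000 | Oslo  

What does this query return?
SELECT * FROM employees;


SELECT * returns all 4 rows with all columns

4 rows:
1, Karen, HR, 90000, Mumbai
2, Alice, Legal, 50000, Cairo
3, Hank, Research, 60000, Dublin
4, Pete, Finance, 120000, Oslo


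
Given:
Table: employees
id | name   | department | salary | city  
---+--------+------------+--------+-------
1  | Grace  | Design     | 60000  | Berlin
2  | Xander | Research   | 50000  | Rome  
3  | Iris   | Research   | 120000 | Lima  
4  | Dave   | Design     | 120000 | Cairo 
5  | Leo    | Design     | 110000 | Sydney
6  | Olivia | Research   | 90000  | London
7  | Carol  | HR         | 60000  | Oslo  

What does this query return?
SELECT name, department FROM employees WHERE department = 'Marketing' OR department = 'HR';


Filtering: department = 'Marketing' OR 'HR'
Matching: 1 rows

1 rows:
Carol, HR


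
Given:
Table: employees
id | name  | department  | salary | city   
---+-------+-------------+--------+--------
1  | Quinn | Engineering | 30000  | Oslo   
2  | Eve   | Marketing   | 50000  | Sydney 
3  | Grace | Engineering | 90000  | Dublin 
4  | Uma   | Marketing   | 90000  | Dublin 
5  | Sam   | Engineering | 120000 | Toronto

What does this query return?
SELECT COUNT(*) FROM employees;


COUNT(*) counts all rows

5


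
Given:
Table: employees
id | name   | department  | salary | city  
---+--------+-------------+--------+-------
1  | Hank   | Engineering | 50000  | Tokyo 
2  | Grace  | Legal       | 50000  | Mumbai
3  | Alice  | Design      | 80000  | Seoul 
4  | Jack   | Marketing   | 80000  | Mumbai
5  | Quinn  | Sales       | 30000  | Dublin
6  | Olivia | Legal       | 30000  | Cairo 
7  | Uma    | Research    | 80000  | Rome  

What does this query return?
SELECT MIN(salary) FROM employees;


Salaries: 50000, 50000, 80000, 80000, 30000, 30000, 80000
MIN = 30000

30000


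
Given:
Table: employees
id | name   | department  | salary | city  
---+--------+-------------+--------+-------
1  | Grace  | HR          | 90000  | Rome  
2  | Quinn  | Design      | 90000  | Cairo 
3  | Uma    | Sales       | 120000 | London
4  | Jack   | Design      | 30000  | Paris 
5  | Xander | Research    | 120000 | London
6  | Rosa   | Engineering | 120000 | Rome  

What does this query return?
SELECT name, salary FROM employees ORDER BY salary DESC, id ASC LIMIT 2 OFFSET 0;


Sort by salary DESC (id ASC tiebreak), then skip 0 and take 2
Rows 1 through 2

2 rows:
Uma, 120000
Xander, 120000


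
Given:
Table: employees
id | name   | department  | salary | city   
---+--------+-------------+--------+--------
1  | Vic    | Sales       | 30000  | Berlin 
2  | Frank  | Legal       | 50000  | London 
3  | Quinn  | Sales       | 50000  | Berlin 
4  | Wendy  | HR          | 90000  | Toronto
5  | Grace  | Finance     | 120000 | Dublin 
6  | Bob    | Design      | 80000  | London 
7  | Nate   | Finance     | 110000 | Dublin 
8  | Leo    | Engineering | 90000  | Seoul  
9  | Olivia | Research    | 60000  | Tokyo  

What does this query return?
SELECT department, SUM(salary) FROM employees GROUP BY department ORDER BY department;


Summing salary within each department:
  Design: 80000 = 80000
  Engineering: 90000 = 90000
  Finance: 120000 + 110000 = 230000
  HR: 90000 = 90000
  Legal: 50000 = 50000
  Research: 60000 = 60000
  Sales: 30000 + 50000 = 80000


7 groups:
Design, 80000
Engineering, 90000
Finance, 230000
HR, 90000
Legal, 50000
Research, 60000
Sales, 80000


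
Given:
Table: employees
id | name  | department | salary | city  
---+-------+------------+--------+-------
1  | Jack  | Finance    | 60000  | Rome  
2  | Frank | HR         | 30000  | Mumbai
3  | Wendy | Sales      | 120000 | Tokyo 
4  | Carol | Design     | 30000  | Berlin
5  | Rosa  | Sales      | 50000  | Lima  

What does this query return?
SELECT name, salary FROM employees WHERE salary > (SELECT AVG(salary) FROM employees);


Subquery: AVG(salary) = 58000.0
Filtering: salary > 58000.0
  Jack (60000) -> MATCH
  Wendy (120000) -> MATCH


2 rows:
Jack, 60000
Wendy, 120000


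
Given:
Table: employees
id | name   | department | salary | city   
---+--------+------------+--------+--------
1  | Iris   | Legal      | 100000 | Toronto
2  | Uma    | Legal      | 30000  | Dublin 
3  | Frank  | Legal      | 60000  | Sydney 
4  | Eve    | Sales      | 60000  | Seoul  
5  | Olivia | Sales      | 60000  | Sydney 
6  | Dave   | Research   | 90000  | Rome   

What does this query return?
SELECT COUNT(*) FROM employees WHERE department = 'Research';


Counting rows where department = 'Research'
  Dave -> MATCH


1


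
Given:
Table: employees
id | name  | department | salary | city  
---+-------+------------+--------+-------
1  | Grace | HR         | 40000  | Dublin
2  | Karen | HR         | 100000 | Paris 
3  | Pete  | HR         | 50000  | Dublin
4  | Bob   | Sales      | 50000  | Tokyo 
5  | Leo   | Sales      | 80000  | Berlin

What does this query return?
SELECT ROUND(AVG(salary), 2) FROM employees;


SUM(salary) = 320000
COUNT = 5
ROUND(AVG, 2) = ROUND(320000 / 5, 2) = 64000.0

64000.0


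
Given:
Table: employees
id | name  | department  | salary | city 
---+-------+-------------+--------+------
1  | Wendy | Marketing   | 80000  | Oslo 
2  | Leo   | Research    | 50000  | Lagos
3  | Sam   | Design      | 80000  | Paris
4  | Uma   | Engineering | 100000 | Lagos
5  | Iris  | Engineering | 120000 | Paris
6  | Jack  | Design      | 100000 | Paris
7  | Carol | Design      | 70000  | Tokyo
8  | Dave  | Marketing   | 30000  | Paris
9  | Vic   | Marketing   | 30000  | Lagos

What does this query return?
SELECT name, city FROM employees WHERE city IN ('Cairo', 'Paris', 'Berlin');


Filtering: city IN ('Cairo', 'Paris', 'Berlin')
Matching: 4 rows

4 rows:
Sam, Paris
Iris, Paris
Jack, Paris
Dave, Paris


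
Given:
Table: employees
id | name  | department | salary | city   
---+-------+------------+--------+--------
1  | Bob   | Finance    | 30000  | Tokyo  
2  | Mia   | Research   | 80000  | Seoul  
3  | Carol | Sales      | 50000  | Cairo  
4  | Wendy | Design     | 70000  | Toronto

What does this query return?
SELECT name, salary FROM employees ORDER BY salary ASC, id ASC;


Sorting by salary ASC, then id ASC for ties

4 rows:
Bob, 30000
Carol, 50000
Wendy, 70000
Mia, 80000


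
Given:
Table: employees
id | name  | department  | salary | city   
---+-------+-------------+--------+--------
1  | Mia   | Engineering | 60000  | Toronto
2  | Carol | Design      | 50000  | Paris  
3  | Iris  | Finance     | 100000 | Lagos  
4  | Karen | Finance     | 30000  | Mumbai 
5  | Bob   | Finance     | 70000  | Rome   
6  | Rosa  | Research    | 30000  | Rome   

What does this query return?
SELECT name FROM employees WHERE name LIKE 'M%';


LIKE 'M%' matches names starting with 'M'
Matching: 1

1 rows:
Mia


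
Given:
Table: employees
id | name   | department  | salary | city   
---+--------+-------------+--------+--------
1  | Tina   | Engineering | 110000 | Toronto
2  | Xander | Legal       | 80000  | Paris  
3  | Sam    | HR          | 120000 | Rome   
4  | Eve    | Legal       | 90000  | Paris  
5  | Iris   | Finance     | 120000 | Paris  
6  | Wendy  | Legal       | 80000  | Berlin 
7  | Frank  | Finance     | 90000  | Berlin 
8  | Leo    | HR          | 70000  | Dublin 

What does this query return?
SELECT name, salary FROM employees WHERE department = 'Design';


Filtering: department = 'Design'
Matching rows: 0

Empty result set (0 rows)


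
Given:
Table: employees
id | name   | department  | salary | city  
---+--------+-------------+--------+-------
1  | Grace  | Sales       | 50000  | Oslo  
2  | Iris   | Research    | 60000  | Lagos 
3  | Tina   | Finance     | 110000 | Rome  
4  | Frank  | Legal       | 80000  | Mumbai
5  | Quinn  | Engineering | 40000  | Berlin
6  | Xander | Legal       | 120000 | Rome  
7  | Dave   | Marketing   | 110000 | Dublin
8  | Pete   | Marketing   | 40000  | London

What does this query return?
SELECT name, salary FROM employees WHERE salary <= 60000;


Filtering: salary <= 60000
Matching: 4 rows

4 rows:
Grace, 50000
Iris, 60000
Quinn, 40000
Pete, 40000


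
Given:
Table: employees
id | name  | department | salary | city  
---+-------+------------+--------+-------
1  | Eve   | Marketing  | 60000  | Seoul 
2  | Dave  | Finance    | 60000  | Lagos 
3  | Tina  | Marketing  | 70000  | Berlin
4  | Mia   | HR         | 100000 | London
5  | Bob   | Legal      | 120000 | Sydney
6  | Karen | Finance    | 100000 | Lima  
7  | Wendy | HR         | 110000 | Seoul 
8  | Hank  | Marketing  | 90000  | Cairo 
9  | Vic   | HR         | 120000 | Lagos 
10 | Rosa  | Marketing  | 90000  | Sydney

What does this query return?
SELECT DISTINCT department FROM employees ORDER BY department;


All 'department' values (row order): Marketing, Finance, Marketing, HR, Legal, Finance, HR, Marketing, HR, Marketing
Removing duplicates leaves 4 unique value(s).

4 values:
Finance
HR
Legal
Marketing


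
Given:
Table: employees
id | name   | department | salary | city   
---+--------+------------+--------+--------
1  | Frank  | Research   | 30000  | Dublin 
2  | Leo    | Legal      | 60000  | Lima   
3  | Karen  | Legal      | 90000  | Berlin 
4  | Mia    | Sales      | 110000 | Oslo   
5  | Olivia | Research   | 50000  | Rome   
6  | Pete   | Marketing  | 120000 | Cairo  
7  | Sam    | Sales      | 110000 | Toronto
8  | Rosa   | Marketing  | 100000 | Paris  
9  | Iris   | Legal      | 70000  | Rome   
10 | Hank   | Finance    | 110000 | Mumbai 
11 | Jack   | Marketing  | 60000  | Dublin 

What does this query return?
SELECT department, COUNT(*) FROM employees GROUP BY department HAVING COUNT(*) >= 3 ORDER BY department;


Groups with count >= 3:
  Legal: 3 -> PASS
  Marketing: 3 -> PASS
  Finance: 1 -> filtered out
  Research: 2 -> filtered out
  Sales: 2 -> filtered out


2 groups:
Legal, 3
Marketing, 3


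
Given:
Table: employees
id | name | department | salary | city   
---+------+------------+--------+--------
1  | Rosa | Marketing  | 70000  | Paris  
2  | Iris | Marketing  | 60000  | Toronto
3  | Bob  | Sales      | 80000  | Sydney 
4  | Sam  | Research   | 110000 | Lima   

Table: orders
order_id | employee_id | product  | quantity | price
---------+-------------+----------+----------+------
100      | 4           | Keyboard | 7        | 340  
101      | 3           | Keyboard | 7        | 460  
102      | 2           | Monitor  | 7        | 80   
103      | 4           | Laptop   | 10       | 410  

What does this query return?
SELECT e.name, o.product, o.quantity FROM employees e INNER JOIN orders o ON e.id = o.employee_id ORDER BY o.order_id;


Joining employees.id = orders.employee_id:
  employee Sam (id=4) -> order Keyboard
  employee Bob (id=3) -> order Keyboard
  employee Iris (id=2) -> order Monitor
  employee Sam (id=4) -> order Laptop


4 rows:
Sam, Keyboard, 7
Bob, Keyboard, 7
Iris, Monitor, 7
Sam, Laptop, 10


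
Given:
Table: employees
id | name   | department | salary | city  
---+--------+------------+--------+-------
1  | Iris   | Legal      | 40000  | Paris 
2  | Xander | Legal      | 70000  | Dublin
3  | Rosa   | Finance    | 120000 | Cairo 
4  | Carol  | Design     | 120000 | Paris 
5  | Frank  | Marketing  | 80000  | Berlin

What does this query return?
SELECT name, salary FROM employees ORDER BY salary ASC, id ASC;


Sorting by salary ASC, then id ASC for ties

5 rows:
Iris, 40000
Xander, 70000
Frank, 80000
Rosa, 120000
Carol, 120000


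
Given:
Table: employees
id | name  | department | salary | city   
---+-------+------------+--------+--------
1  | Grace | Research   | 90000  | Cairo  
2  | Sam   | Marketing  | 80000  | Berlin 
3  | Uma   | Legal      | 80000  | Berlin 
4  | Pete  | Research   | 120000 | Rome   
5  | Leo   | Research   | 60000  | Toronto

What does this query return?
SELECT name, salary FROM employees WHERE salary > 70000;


Filtering: salary > 70000
Matching: 4 rows

4 rows:
Grace, 90000
Sam, 80000
Uma, 80000
Pete, 120000


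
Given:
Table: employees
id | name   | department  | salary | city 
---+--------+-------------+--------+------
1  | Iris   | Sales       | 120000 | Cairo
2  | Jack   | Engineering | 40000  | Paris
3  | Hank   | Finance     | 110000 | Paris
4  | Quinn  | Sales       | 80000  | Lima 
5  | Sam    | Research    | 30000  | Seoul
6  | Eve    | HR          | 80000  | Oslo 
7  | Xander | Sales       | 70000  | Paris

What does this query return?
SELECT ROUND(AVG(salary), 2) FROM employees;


SUM(salary) = 530000
COUNT = 7
ROUND(AVG, 2) = ROUND(530000 / 7, 2) = 75714.29

75714.29


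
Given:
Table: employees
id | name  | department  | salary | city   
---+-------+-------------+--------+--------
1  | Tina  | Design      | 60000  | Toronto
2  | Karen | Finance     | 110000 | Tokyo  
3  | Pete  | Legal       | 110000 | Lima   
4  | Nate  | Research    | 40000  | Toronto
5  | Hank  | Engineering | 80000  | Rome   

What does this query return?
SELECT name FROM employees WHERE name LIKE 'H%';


LIKE 'H%' matches names starting with 'H'
Matching: 1

1 rows:
Hank


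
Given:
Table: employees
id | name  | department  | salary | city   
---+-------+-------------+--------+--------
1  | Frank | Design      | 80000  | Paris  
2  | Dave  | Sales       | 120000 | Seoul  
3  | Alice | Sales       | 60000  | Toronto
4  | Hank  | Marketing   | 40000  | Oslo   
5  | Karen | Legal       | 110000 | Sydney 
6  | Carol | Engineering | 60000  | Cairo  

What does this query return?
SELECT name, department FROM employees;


Projecting columns: name, department

6 rows:
Frank, Design
Dave, Sales
Alice, Sales
Hank, Marketing
Karen, Legal
Carol, Engineering


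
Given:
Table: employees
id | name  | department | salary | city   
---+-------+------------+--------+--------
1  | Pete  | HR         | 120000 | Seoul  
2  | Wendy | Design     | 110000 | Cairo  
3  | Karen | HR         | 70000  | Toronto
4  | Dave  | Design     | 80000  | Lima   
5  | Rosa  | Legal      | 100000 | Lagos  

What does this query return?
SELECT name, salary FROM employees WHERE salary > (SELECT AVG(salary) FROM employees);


Subquery: AVG(salary) = 96000.0
Filtering: salary > 96000.0
  Pete (120000) -> MATCH
  Wendy (110000) -> MATCH
  Rosa (100000) -> MATCH


3 rows:
Pete, 120000
Wendy, 110000
Rosa, 100000


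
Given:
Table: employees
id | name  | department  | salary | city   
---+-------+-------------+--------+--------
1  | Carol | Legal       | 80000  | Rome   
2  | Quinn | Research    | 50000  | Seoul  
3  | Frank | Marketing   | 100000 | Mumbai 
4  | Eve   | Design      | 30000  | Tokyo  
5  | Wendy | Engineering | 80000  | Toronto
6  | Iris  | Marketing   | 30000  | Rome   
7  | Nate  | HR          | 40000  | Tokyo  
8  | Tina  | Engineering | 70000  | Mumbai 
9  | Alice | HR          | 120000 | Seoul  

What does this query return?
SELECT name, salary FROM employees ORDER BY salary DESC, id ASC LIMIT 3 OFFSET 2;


Sort by salary DESC (id ASC tiebreak), then skip 2 and take 3
Rows 3 through 5

3 rows:
Carol, 80000
Wendy, 80000
Tina, 70000


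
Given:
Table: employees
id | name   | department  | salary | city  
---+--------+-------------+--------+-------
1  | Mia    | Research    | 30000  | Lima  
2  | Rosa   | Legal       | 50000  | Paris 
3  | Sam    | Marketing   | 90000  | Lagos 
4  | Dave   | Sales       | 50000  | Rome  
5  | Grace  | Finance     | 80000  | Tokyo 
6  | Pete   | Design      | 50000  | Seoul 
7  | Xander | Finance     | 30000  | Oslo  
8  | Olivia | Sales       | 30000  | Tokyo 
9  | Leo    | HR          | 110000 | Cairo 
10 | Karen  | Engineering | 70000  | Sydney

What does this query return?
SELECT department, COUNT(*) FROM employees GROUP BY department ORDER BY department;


Assigning each row to its department group:
  Mia -> Research
  Rosa -> Legal
  Sam -> Marketing
  Dave -> Sales
  Grace -> Finance
  Pete -> Design
  Xander -> Finance
  Olivia -> Sales
  Leo -> HR
  Karen -> Engineering


8 groups:
Design, 1
Engineering, 1
Finance, 2
HR, 1
Legal, 1
Marketing, 1
Research, 1
Sales, 2


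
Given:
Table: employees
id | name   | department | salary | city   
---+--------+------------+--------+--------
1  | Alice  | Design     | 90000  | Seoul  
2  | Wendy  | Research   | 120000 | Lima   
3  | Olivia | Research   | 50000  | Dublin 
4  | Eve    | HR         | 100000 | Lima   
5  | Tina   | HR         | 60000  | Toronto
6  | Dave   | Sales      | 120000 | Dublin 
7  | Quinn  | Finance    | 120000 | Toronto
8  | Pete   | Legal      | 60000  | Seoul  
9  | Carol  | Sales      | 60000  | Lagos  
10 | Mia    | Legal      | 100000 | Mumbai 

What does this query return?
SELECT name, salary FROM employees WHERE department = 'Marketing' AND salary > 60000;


Filtering: department = 'Marketing' AND salary > 60000
Matching: 0 rows

Empty result set (0 rows)


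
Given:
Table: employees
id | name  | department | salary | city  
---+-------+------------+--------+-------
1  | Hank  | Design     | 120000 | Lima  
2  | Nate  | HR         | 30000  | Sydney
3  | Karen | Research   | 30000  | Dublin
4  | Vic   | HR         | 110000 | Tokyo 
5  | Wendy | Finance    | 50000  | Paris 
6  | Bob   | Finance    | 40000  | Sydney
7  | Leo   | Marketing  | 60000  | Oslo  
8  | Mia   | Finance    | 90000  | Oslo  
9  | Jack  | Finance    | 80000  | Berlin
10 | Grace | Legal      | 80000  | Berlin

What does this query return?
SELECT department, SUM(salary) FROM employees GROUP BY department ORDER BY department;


Summing salary within each department:
  Design: 120000 = 120000
  Finance: 50000 + 40000 + 90000 + 80000 = 260000
  HR: 30000 + 110000 = 140000
  Legal: 80000 = 80000
  Marketing: 60000 = 60000
  Research: 30000 = 30000


6 groups:
Design, 120000
Finance, 260000
HR, 140000
Legal, 80000
Marketing, 60000
Research, 30000


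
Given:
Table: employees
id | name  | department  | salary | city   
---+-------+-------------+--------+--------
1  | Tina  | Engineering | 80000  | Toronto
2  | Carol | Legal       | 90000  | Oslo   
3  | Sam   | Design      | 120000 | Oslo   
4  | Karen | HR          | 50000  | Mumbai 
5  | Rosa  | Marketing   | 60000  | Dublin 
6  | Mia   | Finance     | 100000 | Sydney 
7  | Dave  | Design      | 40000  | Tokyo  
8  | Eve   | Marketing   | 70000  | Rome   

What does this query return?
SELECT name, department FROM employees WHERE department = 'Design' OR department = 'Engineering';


Filtering: department = 'Design' OR 'Engineering'
Matching: 3 rows

3 rows:
Tina, Engineering
Sam, Design
Dave, Design


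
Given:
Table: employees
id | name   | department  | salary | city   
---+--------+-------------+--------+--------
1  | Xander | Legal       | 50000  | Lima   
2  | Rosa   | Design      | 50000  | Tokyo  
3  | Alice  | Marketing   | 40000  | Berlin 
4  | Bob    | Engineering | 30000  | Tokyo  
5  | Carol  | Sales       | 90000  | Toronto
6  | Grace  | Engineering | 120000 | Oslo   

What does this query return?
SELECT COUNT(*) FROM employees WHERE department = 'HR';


Counting rows where department = 'HR'


0


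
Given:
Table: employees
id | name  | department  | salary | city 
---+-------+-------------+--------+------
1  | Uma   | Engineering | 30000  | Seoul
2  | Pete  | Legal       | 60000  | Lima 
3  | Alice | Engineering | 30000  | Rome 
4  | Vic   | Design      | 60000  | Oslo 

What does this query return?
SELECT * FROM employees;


SELECT * returns all 4 rows with all columns

4 rows:
1, Uma, Engineering, 30000, Seoul
2, Pete, Legal, 60000, Lima
3, Alice, Engineering, 30000, Rome
4, Vic, Design, 60000, Oslo


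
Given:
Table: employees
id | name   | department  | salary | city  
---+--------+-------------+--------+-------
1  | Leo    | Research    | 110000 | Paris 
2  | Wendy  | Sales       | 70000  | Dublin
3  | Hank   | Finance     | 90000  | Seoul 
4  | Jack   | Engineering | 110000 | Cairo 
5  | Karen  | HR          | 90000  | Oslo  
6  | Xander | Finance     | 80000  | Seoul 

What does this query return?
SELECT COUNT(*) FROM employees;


COUNT(*) counts all rows

6


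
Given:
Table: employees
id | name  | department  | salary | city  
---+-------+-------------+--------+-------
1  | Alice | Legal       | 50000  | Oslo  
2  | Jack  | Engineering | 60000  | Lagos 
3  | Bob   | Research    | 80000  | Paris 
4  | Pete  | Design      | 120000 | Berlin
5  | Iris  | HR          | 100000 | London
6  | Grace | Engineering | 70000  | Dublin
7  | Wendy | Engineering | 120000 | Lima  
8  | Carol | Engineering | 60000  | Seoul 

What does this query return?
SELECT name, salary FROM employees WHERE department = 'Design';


Filtering: department = 'Design'
Matching rows: 1

1 rows:
Pete, 120000
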